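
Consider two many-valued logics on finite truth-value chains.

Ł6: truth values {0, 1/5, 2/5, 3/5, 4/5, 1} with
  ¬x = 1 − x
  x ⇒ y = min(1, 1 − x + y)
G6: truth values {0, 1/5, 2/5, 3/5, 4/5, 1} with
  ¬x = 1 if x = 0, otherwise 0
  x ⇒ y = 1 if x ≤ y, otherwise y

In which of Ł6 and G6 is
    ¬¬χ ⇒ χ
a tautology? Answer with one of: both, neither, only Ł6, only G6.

In Ł6: every assignment gives 1 — tautology.
In G6: at χ = 1/5 the value is 1/5 — not a tautology.

only Ł6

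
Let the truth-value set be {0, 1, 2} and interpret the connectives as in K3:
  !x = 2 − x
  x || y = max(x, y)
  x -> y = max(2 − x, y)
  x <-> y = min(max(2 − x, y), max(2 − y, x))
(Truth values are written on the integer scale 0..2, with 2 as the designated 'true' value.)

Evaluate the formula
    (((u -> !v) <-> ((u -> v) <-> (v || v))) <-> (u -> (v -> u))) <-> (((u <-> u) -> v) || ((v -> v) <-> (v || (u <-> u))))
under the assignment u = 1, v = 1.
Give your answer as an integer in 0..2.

!v = !1 = 1
u -> !v = 1 -> 1 = 1
u -> v = 1 -> 1 = 1
v || v = 1 || 1 = 1
(u -> v) <-> (v || v) = 1 <-> 1 = 1
(u -> !v) <-> ((u -> v) <-> (v || v)) = 1 <-> 1 = 1
v -> u = 1 -> 1 = 1
u -> (v -> u) = 1 -> 1 = 1
((u -> !v) <-> ((u -> v) <-> (v || v))) <-> (u -> (v -> u)) = 1 <-> 1 = 1
u <-> u = 1 <-> 1 = 1
(u <-> u) -> v = 1 -> 1 = 1
v -> v = 1 -> 1 = 1
u <-> u = 1 <-> 1 = 1
v || (u <-> u) = 1 || 1 = 1
(v -> v) <-> (v || (u <-> u)) = 1 <-> 1 = 1
((u <-> u) -> v) || ((v -> v) <-> (v || (u <-> u))) = 1 || 1 = 1
(((u -> !v) <-> ((u -> v) <-> (v || v))) <-> (u -> (v -> u))) <-> (((u <-> u) -> v) || ((v -> v) <-> (v || (u <-> u)))) = 1 <-> 1 = 1

1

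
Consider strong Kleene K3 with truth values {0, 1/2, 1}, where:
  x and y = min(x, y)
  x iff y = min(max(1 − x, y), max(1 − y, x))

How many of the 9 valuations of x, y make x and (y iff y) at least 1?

x = 0, y = 0 ↦ 0  <
x = 0, y = 1/2 ↦ 0  <
x = 0, y = 1 ↦ 0  <
x = 1/2, y = 0 ↦ 1/2  <
x = 1/2, y = 1/2 ↦ 1/2  <
x = 1/2, y = 1 ↦ 1/2  <
x = 1, y = 0 ↦ 1  ≥
x = 1, y = 1/2 ↦ 1/2  <
x = 1, y = 1 ↦ 1  ≥
So 2 of the 9 assignments meet the threshold.

2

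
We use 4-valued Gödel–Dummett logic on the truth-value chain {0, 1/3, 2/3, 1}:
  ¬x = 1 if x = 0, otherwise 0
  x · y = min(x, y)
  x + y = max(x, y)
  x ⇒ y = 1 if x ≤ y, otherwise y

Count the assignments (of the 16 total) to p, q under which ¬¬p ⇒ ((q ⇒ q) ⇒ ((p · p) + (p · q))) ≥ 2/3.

12

p = 0, q = 0 ↦ 1  ≥
p = 0, q = 1/3 ↦ 1  ≥
p = 0, q = 2/3 ↦ 1  ≥
p = 0, q = 1 ↦ 1  ≥
p = 1/3, q = 0 ↦ 1/3  <
p = 1/3, q = 1/3 ↦ 1/3  <
p = 1/3, q = 2/3 ↦ 1/3  <
p = 1/3, q = 1 ↦ 1/3  <
p = 2/3, q = 0 ↦ 2/3  ≥
p = 2/3, q = 1/3 ↦ 2/3  ≥
p = 2/3, q = 2/3 ↦ 2/3  ≥
p = 2/3, q = 1 ↦ 2/3  ≥
p = 1, q = 0 ↦ 1  ≥
p = 1, q = 1/3 ↦ 1  ≥
p = 1, q = 2/3 ↦ 1  ≥
p = 1, q = 1 ↦ 1  ≥
So 12 of the 16 assignments meet the threshold.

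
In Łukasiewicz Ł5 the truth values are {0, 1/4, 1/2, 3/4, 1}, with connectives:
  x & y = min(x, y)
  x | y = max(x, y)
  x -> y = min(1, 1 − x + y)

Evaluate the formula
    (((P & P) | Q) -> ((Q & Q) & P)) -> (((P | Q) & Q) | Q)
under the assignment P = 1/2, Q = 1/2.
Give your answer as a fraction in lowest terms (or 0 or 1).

P & P = 1/2 & 1/2 = 1/2
(P & P) | Q = 1/2 | 1/2 = 1/2
Q & Q = 1/2 & 1/2 = 1/2
(Q & Q) & P = 1/2 & 1/2 = 1/2
((P & P) | Q) -> ((Q & Q) & P) = 1/2 -> 1/2 = 1
P | Q = 1/2 | 1/2 = 1/2
(P | Q) & Q = 1/2 & 1/2 = 1/2
((P | Q) & Q) | Q = 1/2 | 1/2 = 1/2
(((P & P) | Q) -> ((Q & Q) & P)) -> (((P | Q) & Q) | Q) = 1 -> 1/2 = 1/2

1/2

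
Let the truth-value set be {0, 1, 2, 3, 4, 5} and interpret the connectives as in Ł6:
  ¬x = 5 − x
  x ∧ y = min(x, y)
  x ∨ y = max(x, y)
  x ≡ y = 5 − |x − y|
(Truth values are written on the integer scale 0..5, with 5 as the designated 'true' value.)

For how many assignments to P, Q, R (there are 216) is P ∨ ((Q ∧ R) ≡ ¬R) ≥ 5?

value 5: 51 assignments (counts)
value 4: 77 assignments
value 3: 34 assignments
value 2: 36 assignments
value 1: 11 assignments
value 0: 7 assignments
So 51 of the 216 assignments meet the threshold.

51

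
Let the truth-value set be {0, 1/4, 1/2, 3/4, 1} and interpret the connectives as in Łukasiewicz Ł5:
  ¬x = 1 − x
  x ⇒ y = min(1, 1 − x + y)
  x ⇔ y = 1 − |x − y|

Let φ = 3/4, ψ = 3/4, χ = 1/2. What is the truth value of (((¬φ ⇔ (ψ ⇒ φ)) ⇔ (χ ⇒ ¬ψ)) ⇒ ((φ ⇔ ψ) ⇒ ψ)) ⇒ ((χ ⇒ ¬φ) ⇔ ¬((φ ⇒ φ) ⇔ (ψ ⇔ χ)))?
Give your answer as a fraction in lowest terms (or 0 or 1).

¬φ = ¬3/4 = 1/4
ψ ⇒ φ = 3/4 ⇒ 3/4 = 1
¬φ ⇔ (ψ ⇒ φ) = 1/4 ⇔ 1 = 1/4
¬ψ = ¬3/4 = 1/4
χ ⇒ ¬ψ = 1/2 ⇒ 1/4 = 3/4
(¬φ ⇔ (ψ ⇒ φ)) ⇔ (χ ⇒ ¬ψ) = 1/4 ⇔ 3/4 = 1/2
φ ⇔ ψ = 3/4 ⇔ 3/4 = 1
(φ ⇔ ψ) ⇒ ψ = 1 ⇒ 3/4 = 3/4
((¬φ ⇔ (ψ ⇒ φ)) ⇔ (χ ⇒ ¬ψ)) ⇒ ((φ ⇔ ψ) ⇒ ψ) = 1/2 ⇒ 3/4 = 1
¬φ = ¬3/4 = 1/4
χ ⇒ ¬φ = 1/2 ⇒ 1/4 = 3/4
φ ⇒ φ = 3/4 ⇒ 3/4 = 1
ψ ⇔ χ = 3/4 ⇔ 1/2 = 3/4
(φ ⇒ φ) ⇔ (ψ ⇔ χ) = 1 ⇔ 3/4 = 3/4
¬((φ ⇒ φ) ⇔ (ψ ⇔ χ)) = ¬3/4 = 1/4
(χ ⇒ ¬φ) ⇔ ¬((φ ⇒ φ) ⇔ (ψ ⇔ χ)) = 3/4 ⇔ 1/4 = 1/2
(((¬φ ⇔ (ψ ⇒ φ)) ⇔ (χ ⇒ ¬ψ)) ⇒ ((φ ⇔ ψ) ⇒ ψ)) ⇒ ((χ ⇒ ¬φ) ⇔ ¬((φ ⇒ φ) ⇔ (ψ ⇔ χ))) = 1 ⇒ 1/2 = 1/2

1/2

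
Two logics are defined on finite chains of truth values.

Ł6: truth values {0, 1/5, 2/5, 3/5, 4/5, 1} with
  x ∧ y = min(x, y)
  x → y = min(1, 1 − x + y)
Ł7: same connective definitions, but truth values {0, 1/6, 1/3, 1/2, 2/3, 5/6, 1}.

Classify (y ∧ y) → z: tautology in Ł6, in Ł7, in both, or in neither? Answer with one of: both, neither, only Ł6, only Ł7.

neither

In Ł6: at y = 1/5, z = 0 the value is 4/5 — not a tautology.
In Ł7: at y = 1/6, z = 0 the value is 5/6 — not a tautology.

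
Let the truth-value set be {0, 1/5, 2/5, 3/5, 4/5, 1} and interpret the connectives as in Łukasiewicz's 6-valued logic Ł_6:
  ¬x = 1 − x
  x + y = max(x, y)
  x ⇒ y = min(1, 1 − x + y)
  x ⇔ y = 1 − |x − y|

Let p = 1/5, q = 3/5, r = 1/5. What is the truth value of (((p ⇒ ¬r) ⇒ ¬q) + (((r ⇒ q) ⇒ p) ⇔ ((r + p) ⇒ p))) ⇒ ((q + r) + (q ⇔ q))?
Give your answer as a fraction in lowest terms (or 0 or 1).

1

¬r = ¬1/5 = 4/5
p ⇒ ¬r = 1/5 ⇒ 4/5 = 1
¬q = ¬3/5 = 2/5
(p ⇒ ¬r) ⇒ ¬q = 1 ⇒ 2/5 = 2/5
r ⇒ q = 1/5 ⇒ 3/5 = 1
(r ⇒ q) ⇒ p = 1 ⇒ 1/5 = 1/5
r + p = 1/5 + 1/5 = 1/5
(r + p) ⇒ p = 1/5 ⇒ 1/5 = 1
((r ⇒ q) ⇒ p) ⇔ ((r + p) ⇒ p) = 1/5 ⇔ 1 = 1/5
((p ⇒ ¬r) ⇒ ¬q) + (((r ⇒ q) ⇒ p) ⇔ ((r + p) ⇒ p)) = 2/5 + 1/5 = 2/5
q + r = 3/5 + 1/5 = 3/5
q ⇔ q = 3/5 ⇔ 3/5 = 1
(q + r) + (q ⇔ q) = 3/5 + 1 = 1
(((p ⇒ ¬r) ⇒ ¬q) + (((r ⇒ q) ⇒ p) ⇔ ((r + p) ⇒ p))) ⇒ ((q + r) + (q ⇔ q)) = 2/5 ⇒ 1 = 1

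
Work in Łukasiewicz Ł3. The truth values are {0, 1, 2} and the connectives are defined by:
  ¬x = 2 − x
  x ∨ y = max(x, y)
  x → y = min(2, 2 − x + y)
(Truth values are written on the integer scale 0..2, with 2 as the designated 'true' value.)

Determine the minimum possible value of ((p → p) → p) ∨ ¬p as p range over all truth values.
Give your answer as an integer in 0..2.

1

Take p = 1:
p → p = 1 → 1 = 2
(p → p) → p = 2 → 1 = 1
¬p = ¬1 = 1
((p → p) → p) ∨ ¬p = 1 ∨ 1 = 1
No assignment yields a value below 1, so this is the minimum.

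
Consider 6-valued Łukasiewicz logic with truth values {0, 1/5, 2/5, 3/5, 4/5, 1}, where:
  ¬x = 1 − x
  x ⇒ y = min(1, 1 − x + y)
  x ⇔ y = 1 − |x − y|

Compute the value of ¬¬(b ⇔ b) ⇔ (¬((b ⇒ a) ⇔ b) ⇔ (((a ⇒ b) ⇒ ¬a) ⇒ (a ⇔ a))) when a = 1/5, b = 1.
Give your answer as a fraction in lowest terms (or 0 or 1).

4/5

b ⇔ b = 1 ⇔ 1 = 1
¬(b ⇔ b) = ¬1 = 0
¬¬(b ⇔ b) = ¬0 = 1
b ⇒ a = 1 ⇒ 1/5 = 1/5
(b ⇒ a) ⇔ b = 1/5 ⇔ 1 = 1/5
¬((b ⇒ a) ⇔ b) = ¬1/5 = 4/5
a ⇒ b = 1/5 ⇒ 1 = 1
¬a = ¬1/5 = 4/5
(a ⇒ b) ⇒ ¬a = 1 ⇒ 4/5 = 4/5
a ⇔ a = 1/5 ⇔ 1/5 = 1
((a ⇒ b) ⇒ ¬a) ⇒ (a ⇔ a) = 4/5 ⇒ 1 = 1
¬((b ⇒ a) ⇔ b) ⇔ (((a ⇒ b) ⇒ ¬a) ⇒ (a ⇔ a)) = 4/5 ⇔ 1 = 4/5
¬¬(b ⇔ b) ⇔ (¬((b ⇒ a) ⇔ b) ⇔ (((a ⇒ b) ⇒ ¬a) ⇒ (a ⇔ a))) = 1 ⇔ 4/5 = 4/5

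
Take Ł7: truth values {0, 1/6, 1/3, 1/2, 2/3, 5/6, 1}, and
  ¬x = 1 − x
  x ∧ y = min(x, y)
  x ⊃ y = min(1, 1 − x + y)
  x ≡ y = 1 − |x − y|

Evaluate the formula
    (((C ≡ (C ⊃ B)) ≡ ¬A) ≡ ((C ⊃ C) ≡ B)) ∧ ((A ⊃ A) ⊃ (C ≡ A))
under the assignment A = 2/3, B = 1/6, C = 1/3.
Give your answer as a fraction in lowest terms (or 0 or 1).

1/3

C ⊃ B = 1/3 ⊃ 1/6 = 5/6
C ≡ (C ⊃ B) = 1/3 ≡ 5/6 = 1/2
¬A = ¬2/3 = 1/3
(C ≡ (C ⊃ B)) ≡ ¬A = 1/2 ≡ 1/3 = 5/6
C ⊃ C = 1/3 ⊃ 1/3 = 1
(C ⊃ C) ≡ B = 1 ≡ 1/6 = 1/6
((C ≡ (C ⊃ B)) ≡ ¬A) ≡ ((C ⊃ C) ≡ B) = 5/6 ≡ 1/6 = 1/3
A ⊃ A = 2/3 ⊃ 2/3 = 1
C ≡ A = 1/3 ≡ 2/3 = 2/3
(A ⊃ A) ⊃ (C ≡ A) = 1 ⊃ 2/3 = 2/3
(((C ≡ (C ⊃ B)) ≡ ¬A) ≡ ((C ⊃ C) ≡ B)) ∧ ((A ⊃ A) ⊃ (C ≡ A)) = 1/3 ∧ 2/3 = 1/3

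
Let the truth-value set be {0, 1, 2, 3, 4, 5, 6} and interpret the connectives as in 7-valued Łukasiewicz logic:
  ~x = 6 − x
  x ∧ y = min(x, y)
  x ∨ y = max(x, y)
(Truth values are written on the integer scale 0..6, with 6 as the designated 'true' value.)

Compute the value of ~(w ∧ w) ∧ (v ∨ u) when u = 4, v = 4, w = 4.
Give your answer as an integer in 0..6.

2

w ∧ w = 4 ∧ 4 = 4
~(w ∧ w) = ~4 = 2
v ∨ u = 4 ∨ 4 = 4
~(w ∧ w) ∧ (v ∨ u) = 2 ∧ 4 = 2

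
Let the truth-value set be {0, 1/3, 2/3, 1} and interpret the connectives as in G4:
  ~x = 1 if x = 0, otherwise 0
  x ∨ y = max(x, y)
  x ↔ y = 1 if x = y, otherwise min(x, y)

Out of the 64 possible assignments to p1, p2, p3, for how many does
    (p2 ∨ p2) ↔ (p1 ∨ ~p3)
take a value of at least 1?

16

value 1: 16 assignments (counts)
value 2/3: 10 assignments
value 1/3: 16 assignments
value 0: 22 assignments
So 16 of the 64 assignments meet the threshold.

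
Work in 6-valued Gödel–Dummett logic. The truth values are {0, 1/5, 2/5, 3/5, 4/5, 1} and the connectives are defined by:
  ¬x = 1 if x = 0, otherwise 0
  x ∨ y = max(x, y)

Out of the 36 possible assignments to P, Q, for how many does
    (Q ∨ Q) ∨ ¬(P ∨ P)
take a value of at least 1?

11

value 1: 11 assignments (counts)
value 4/5: 5 assignments
value 3/5: 5 assignments
value 2/5: 5 assignments
value 1/5: 5 assignments
value 0: 5 assignments
So 11 of the 36 assignments meet the threshold.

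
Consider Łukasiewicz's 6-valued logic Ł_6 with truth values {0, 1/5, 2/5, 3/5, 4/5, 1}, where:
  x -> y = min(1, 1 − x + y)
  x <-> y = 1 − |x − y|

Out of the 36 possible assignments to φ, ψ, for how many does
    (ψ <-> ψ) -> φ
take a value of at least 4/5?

value 1: 6 assignments (counts)
value 4/5: 6 assignments (counts)
value 3/5: 6 assignments
value 2/5: 6 assignments
value 1/5: 6 assignments
value 0: 6 assignments
So 12 of the 36 assignments meet the threshold.

12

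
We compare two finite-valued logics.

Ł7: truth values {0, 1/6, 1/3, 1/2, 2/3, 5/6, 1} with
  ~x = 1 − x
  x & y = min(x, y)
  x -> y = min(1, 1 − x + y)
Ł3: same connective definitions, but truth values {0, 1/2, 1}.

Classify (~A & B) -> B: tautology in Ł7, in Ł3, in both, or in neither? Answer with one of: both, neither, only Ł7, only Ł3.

In Ł7: every assignment gives 1 — tautology.
In Ł3: every assignment gives 1 — tautology.

both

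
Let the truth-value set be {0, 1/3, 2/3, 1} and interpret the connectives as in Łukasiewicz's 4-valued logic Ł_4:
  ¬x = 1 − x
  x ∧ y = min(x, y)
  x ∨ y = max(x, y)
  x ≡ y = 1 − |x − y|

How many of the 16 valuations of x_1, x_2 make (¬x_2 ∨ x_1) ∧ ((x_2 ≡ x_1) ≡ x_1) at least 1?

1

x_1 = 0, x_2 = 0 ↦ 0  <
x_1 = 0, x_2 = 1/3 ↦ 1/3  <
x_1 = 0, x_2 = 2/3 ↦ 1/3  <
x_1 = 0, x_2 = 1 ↦ 0  <
x_1 = 1/3, x_2 = 0 ↦ 2/3  <
x_1 = 1/3, x_2 = 1/3 ↦ 1/3  <
x_1 = 1/3, x_2 = 2/3 ↦ 1/3  <
x_1 = 1/3, x_2 = 1 ↦ 1/3  <
x_1 = 2/3, x_2 = 0 ↦ 2/3  <
x_1 = 2/3, x_2 = 1/3 ↦ 2/3  <
x_1 = 2/3, x_2 = 2/3 ↦ 2/3  <
x_1 = 2/3, x_2 = 1 ↦ 2/3  <
x_1 = 1, x_2 = 0 ↦ 0  <
x_1 = 1, x_2 = 1/3 ↦ 1/3  <
x_1 = 1, x_2 = 2/3 ↦ 2/3  <
x_1 = 1, x_2 = 1 ↦ 1  ≥
So 1 of the 16 assignments meets the threshold.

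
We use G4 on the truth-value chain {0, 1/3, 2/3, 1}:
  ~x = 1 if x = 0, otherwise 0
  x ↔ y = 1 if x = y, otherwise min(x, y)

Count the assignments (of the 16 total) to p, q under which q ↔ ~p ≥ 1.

4

p = 0, q = 0 ↦ 0  <
p = 0, q = 1/3 ↦ 1/3  <
p = 0, q = 2/3 ↦ 2/3  <
p = 0, q = 1 ↦ 1  ≥
p = 1/3, q = 0 ↦ 1  ≥
p = 1/3, q = 1/3 ↦ 0  <
p = 1/3, q = 2/3 ↦ 0  <
p = 1/3, q = 1 ↦ 0  <
p = 2/3, q = 0 ↦ 1  ≥
p = 2/3, q = 1/3 ↦ 0  <
p = 2/3, q = 2/3 ↦ 0  <
p = 2/3, q = 1 ↦ 0  <
p = 1, q = 0 ↦ 1  ≥
p = 1, q = 1/3 ↦ 0  <
p = 1, q = 2/3 ↦ 0  <
p = 1, q = 1 ↦ 0  <
So 4 of the 16 assignments meet the threshold.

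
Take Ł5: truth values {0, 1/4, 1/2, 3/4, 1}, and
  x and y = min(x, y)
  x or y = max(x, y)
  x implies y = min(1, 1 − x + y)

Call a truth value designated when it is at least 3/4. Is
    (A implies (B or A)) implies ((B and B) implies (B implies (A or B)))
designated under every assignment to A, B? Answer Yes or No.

At A = 1/4, B = 1, for instance:
B or A = 1 or 1/4 = 1
A implies (B or A) = 1/4 implies 1 = 1
B and B = 1 and 1 = 1
A or B = 1/4 or 1 = 1
B implies (A or B) = 1 implies 1 = 1
(B and B) implies (B implies (A or B)) = 1 implies 1 = 1
(A implies (B or A)) implies ((B and B) implies (B implies (A or B))) = 1 implies 1 = 1
and checking the remaining 24 assignments likewise gives ≥ 3/4 in every case.

Yes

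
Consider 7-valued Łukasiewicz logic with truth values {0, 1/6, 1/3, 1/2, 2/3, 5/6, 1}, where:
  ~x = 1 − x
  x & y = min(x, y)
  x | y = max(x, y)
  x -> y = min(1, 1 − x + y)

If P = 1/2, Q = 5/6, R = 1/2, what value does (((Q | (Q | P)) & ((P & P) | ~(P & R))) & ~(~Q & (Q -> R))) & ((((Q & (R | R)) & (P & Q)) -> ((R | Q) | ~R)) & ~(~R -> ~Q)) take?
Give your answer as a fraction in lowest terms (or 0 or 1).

1/3

Q | P = 5/6 | 1/2 = 5/6
Q | (Q | P) = 5/6 | 5/6 = 5/6
P & P = 1/2 & 1/2 = 1/2
P & R = 1/2 & 1/2 = 1/2
~(P & R) = ~1/2 = 1/2
(P & P) | ~(P & R) = 1/2 | 1/2 = 1/2
(Q | (Q | P)) & ((P & P) | ~(P & R)) = 5/6 & 1/2 = 1/2
~Q = ~5/6 = 1/6
Q -> R = 5/6 -> 1/2 = 2/3
~Q & (Q -> R) = 1/6 & 2/3 = 1/6
~(~Q & (Q -> R)) = ~1/6 = 5/6
((Q | (Q | P)) & ((P & P) | ~(P & R))) & ~(~Q & (Q -> R)) = 1/2 & 5/6 = 1/2
R | R = 1/2 | 1/2 = 1/2
Q & (R | R) = 5/6 & 1/2 = 1/2
P & Q = 1/2 & 5/6 = 1/2
(Q & (R | R)) & (P & Q) = 1/2 & 1/2 = 1/2
R | Q = 1/2 | 5/6 = 5/6
~R = ~1/2 = 1/2
(R | Q) | ~R = 5/6 | 1/2 = 5/6
((Q & (R | R)) & (P & Q)) -> ((R | Q) | ~R) = 1/2 -> 5/6 = 1
~R = ~1/2 = 1/2
~Q = ~5/6 = 1/6
~R -> ~Q = 1/2 -> 1/6 = 2/3
~(~R -> ~Q) = ~2/3 = 1/3
(((Q & (R | R)) & (P & Q)) -> ((R | Q) | ~R)) & ~(~R -> ~Q) = 1 & 1/3 = 1/3
(((Q | (Q | P)) & ((P & P) | ~(P & R))) & ~(~Q & (Q -> R))) & ((((Q & (R | R)) & (P & Q)) -> ((R | Q) | ~R)) & ~(~R -> ~Q)) = 1/2 & 1/3 = 1/3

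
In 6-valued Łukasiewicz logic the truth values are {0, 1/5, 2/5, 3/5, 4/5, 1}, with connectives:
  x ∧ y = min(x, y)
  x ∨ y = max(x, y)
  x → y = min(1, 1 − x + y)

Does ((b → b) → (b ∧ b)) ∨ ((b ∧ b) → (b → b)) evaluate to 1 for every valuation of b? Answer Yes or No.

b = 0 ↦ 1
b = 1/5 ↦ 1
b = 2/5 ↦ 1
b = 3/5 ↦ 1
b = 4/5 ↦ 1
b = 1 ↦ 1
Every assignment gives a value ≥ 1.

Yes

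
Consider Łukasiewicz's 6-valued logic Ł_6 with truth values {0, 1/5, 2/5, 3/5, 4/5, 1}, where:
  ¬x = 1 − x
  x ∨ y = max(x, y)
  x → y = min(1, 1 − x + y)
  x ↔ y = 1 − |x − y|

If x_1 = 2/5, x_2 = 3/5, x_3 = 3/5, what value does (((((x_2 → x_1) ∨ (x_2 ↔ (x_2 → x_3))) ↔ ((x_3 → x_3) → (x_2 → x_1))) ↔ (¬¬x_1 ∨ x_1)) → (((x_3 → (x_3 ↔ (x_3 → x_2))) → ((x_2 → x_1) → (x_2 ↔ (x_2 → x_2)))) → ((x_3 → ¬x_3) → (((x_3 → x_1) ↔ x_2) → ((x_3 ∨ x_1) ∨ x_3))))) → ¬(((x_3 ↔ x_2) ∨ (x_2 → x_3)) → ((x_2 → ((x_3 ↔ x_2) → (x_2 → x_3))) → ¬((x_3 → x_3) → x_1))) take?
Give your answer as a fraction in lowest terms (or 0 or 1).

2/5

x_2 → x_1 = 3/5 → 2/5 = 4/5
x_2 → x_3 = 3/5 → 3/5 = 1
x_2 ↔ (x_2 → x_3) = 3/5 ↔ 1 = 3/5
(x_2 → x_1) ∨ (x_2 ↔ (x_2 → x_3)) = 4/5 ∨ 3/5 = 4/5
x_3 → x_3 = 3/5 → 3/5 = 1
x_2 → x_1 = 3/5 → 2/5 = 4/5
(x_3 → x_3) → (x_2 → x_1) = 1 → 4/5 = 4/5
((x_2 → x_1) ∨ (x_2 ↔ (x_2 → x_3))) ↔ ((x_3 → x_3) → (x_2 → x_1)) = 4/5 ↔ 4/5 = 1
¬x_1 = ¬2/5 = 3/5
¬¬x_1 = ¬3/5 = 2/5
¬¬x_1 ∨ x_1 = 2/5 ∨ 2/5 = 2/5
(((x_2 → x_1) ∨ (x_2 ↔ (x_2 → x_3))) ↔ ((x_3 → x_3) → (x_2 → x_1))) ↔ (¬¬x_1 ∨ x_1) = 1 ↔ 2/5 = 2/5
x_3 → x_2 = 3/5 → 3/5 = 1
x_3 ↔ (x_3 → x_2) = 3/5 ↔ 1 = 3/5
x_3 → (x_3 ↔ (x_3 → x_2)) = 3/5 → 3/5 = 1
x_2 → x_1 = 3/5 → 2/5 = 4/5
x_2 → x_2 = 3/5 → 3/5 = 1
x_2 ↔ (x_2 → x_2) = 3/5 ↔ 1 = 3/5
(x_2 → x_1) → (x_2 ↔ (x_2 → x_2)) = 4/5 → 3/5 = 4/5
(x_3 → (x_3 ↔ (x_3 → x_2))) → ((x_2 → x_1) → (x_2 ↔ (x_2 → x_2))) = 1 → 4/5 = 4/5
¬x_3 = ¬3/5 = 2/5
x_3 → ¬x_3 = 3/5 → 2/5 = 4/5
x_3 → x_1 = 3/5 → 2/5 = 4/5
(x_3 → x_1) ↔ x_2 = 4/5 ↔ 3/5 = 4/5
x_3 ∨ x_1 = 3/5 ∨ 2/5 = 3/5
(x_3 ∨ x_1) ∨ x_3 = 3/5 ∨ 3/5 = 3/5
((x_3 → x_1) ↔ x_2) → ((x_3 ∨ x_1) ∨ x_3) = 4/5 → 3/5 = 4/5
(x_3 → ¬x_3) → (((x_3 → x_1) ↔ x_2) → ((x_3 ∨ x_1) ∨ x_3)) = 4/5 → 4/5 = 1
((x_3 → (x_3 ↔ (x_3 → x_2))) → ((x_2 → x_1) → (x_2 ↔ (x_2 → x_2)))) → ((x_3 → ¬x_3) → (((x_3 → x_1) ↔ x_2) → ((x_3 ∨ x_1) ∨ x_3))) = 4/5 → 1 = 1
((((x_2 → x_1) ∨ (x_2 ↔ (x_2 → x_3))) ↔ ((x_3 → x_3) → (x_2 → x_1))) ↔ (¬¬x_1 ∨ x_1)) → (((x_3 → (x_3 ↔ (x_3 → x_2))) → ((x_2 → x_1) → (x_2 ↔ (x_2 → x_2)))) → ((x_3 → ¬x_3) → (((x_3 → x_1) ↔ x_2) → ((x_3 ∨ x_1) ∨ x_3)))) = 2/5 → 1 = 1
x_3 ↔ x_2 = 3/5 ↔ 3/5 = 1
x_2 → x_3 = 3/5 → 3/5 = 1
(x_3 ↔ x_2) ∨ (x_2 → x_3) = 1 ∨ 1 = 1
x_3 ↔ x_2 = 3/5 ↔ 3/5 = 1
x_2 → x_3 = 3/5 → 3/5 = 1
(x_3 ↔ x_2) → (x_2 → x_3) = 1 → 1 = 1
x_2 → ((x_3 ↔ x_2) → (x_2 → x_3)) = 3/5 → 1 = 1
x_3 → x_3 = 3/5 → 3/5 = 1
(x_3 → x_3) → x_1 = 1 → 2/5 = 2/5
¬((x_3 → x_3) → x_1) = ¬2/5 = 3/5
(x_2 → ((x_3 ↔ x_2) → (x_2 → x_3))) → ¬((x_3 → x_3) → x_1) = 1 → 3/5 = 3/5
((x_3 ↔ x_2) ∨ (x_2 → x_3)) → ((x_2 → ((x_3 ↔ x_2) → (x_2 → x_3))) → ¬((x_3 → x_3) → x_1)) = 1 → 3/5 = 3/5
¬(((x_3 ↔ x_2) ∨ (x_2 → x_3)) → ((x_2 → ((x_3 ↔ x_2) → (x_2 → x_3))) → ¬((x_3 → x_3) → x_1))) = ¬3/5 = 2/5
(((((x_2 → x_1) ∨ (x_2 ↔ (x_2 → x_3))) ↔ ((x_3 → x_3) → (x_2 → x_1))) ↔ (¬¬x_1 ∨ x_1)) → (((x_3 → (x_3 ↔ (x_3 → x_2))) → ((x_2 → x_1) → (x_2 ↔ (x_2 → x_2)))) → ((x_3 → ¬x_3) → (((x_3 → x_1) ↔ x_2) → ((x_3 ∨ x_1) ∨ x_3))))) → ¬(((x_3 ↔ x_2) ∨ (x_2 → x_3)) → ((x_2 → ((x_3 ↔ x_2) → (x_2 → x_3))) → ¬((x_3 → x_3) → x_1))) = 1 → 2/5 = 2/5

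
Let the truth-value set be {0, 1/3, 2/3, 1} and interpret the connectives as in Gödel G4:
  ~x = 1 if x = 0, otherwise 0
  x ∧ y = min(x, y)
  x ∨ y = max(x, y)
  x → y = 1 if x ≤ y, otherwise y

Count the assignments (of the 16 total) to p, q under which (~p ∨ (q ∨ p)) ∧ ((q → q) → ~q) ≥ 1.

2

p = 0, q = 0 ↦ 1  ≥
p = 0, q = 1/3 ↦ 0  <
p = 0, q = 2/3 ↦ 0  <
p = 0, q = 1 ↦ 0  <
p = 1/3, q = 0 ↦ 1/3  <
p = 1/3, q = 1/3 ↦ 0  <
p = 1/3, q = 2/3 ↦ 0  <
p = 1/3, q = 1 ↦ 0  <
p = 2/3, q = 0 ↦ 2/3  <
p = 2/3, q = 1/3 ↦ 0  <
p = 2/3, q = 2/3 ↦ 0  <
p = 2/3, q = 1 ↦ 0  <
p = 1, q = 0 ↦ 1  ≥
p = 1, q = 1/3 ↦ 0  <
p = 1, q = 2/3 ↦ 0  <
p = 1, q = 1 ↦ 0  <
So 2 of the 16 assignments meet the threshold.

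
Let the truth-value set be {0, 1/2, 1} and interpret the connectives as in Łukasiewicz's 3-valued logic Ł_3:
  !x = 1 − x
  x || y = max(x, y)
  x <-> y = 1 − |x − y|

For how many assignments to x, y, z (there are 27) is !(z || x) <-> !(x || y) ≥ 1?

17

value 1: 17 assignments (counts)
value 1/2: 8 assignments
value 0: 2 assignments
So 17 of the 27 assignments meet the threshold.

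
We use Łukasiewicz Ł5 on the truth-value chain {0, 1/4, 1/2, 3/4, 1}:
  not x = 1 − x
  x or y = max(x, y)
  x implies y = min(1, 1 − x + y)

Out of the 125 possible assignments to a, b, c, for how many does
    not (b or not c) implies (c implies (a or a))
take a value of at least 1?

value 1: 110 assignments (counts)
value 3/4: 7 assignments
value 1/2: 5 assignments
value 1/4: 2 assignments
value 0: 1 assignment
So 110 of the 125 assignments meet the threshold.

110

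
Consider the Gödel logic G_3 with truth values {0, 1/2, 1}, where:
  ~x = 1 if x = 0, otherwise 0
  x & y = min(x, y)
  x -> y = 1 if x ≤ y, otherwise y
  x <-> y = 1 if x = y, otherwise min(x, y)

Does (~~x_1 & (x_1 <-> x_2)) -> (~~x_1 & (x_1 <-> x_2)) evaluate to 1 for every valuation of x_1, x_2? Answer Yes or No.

x_1 = 0, x_2 = 0 ↦ 1
x_1 = 0, x_2 = 1/2 ↦ 1
x_1 = 0, x_2 = 1 ↦ 1
x_1 = 1/2, x_2 = 0 ↦ 1
x_1 = 1/2, x_2 = 1/2 ↦ 1
x_1 = 1/2, x_2 = 1 ↦ 1
x_1 = 1, x_2 = 0 ↦ 1
x_1 = 1, x_2 = 1/2 ↦ 1
x_1 = 1, x_2 = 1 ↦ 1
Every assignment gives a value ≥ 1.

Yes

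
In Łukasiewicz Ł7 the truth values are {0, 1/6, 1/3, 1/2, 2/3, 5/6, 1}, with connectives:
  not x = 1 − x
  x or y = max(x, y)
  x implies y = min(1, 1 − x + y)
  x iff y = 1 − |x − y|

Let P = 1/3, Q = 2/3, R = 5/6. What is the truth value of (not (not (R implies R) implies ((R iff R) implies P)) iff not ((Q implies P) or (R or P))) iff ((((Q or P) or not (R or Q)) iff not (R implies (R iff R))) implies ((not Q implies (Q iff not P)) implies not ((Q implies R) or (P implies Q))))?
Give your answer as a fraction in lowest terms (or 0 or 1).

5/6

R implies R = 5/6 implies 5/6 = 1
not (R implies R) = not 1 = 0
R iff R = 5/6 iff 5/6 = 1
(R iff R) implies P = 1 implies 1/3 = 1/3
not (R implies R) implies ((R iff R) implies P) = 0 implies 1/3 = 1
not (not (R implies R) implies ((R iff R) implies P)) = not 1 = 0
Q implies P = 2/3 implies 1/3 = 2/3
R or P = 5/6 or 1/3 = 5/6
(Q implies P) or (R or P) = 2/3 or 5/6 = 5/6
not ((Q implies P) or (R or P)) = not 5/6 = 1/6
not (not (R implies R) implies ((R iff R) implies P)) iff not ((Q implies P) or (R or P)) = 0 iff 1/6 = 5/6
Q or P = 2/3 or 1/3 = 2/3
R or Q = 5/6 or 2/3 = 5/6
not (R or Q) = not 5/6 = 1/6
(Q or P) or not (R or Q) = 2/3 or 1/6 = 2/3
R iff R = 5/6 iff 5/6 = 1
R implies (R iff R) = 5/6 implies 1 = 1
not (R implies (R iff R)) = not 1 = 0
((Q or P) or not (R or Q)) iff not (R implies (R iff R)) = 2/3 iff 0 = 1/3
not Q = not 2/3 = 1/3
not P = not 1/3 = 2/3
Q iff not P = 2/3 iff 2/3 = 1
not Q implies (Q iff not P) = 1/3 implies 1 = 1
Q implies R = 2/3 implies 5/6 = 1
P implies Q = 1/3 implies 2/3 = 1
(Q implies R) or (P implies Q) = 1 or 1 = 1
not ((Q implies R) or (P implies Q)) = not 1 = 0
(not Q implies (Q iff not P)) implies not ((Q implies R) or (P implies Q)) = 1 implies 0 = 0
(((Q or P) or not (R or Q)) iff not (R implies (R iff R))) implies ((not Q implies (Q iff not P)) implies not ((Q implies R) or (P implies Q))) = 1/3 implies 0 = 2/3
(not (not (R implies R) implies ((R iff R) implies P)) iff not ((Q implies P) or (R or P))) iff ((((Q or P) or not (R or Q)) iff not (R implies (R iff R))) implies ((not Q implies (Q iff not P)) implies not ((Q implies R) or (P implies Q)))) = 5/6 iff 2/3 = 5/6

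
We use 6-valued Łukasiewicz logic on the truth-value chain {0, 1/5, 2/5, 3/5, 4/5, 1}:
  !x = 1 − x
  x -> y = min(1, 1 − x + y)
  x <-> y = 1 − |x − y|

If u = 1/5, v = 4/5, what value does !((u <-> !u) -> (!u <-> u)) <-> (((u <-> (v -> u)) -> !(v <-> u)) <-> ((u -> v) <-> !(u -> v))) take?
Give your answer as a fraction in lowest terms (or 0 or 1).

!u = !1/5 = 4/5
u <-> !u = 1/5 <-> 4/5 = 2/5
!u = !1/5 = 4/5
!u <-> u = 4/5 <-> 1/5 = 2/5
(u <-> !u) -> (!u <-> u) = 2/5 -> 2/5 = 1
!((u <-> !u) -> (!u <-> u)) = !1 = 0
v -> u = 4/5 -> 1/5 = 2/5
u <-> (v -> u) = 1/5 <-> 2/5 = 4/5
v <-> u = 4/5 <-> 1/5 = 2/5
!(v <-> u) = !2/5 = 3/5
(u <-> (v -> u)) -> !(v <-> u) = 4/5 -> 3/5 = 4/5
u -> v = 1/5 -> 4/5 = 1
u -> v = 1/5 -> 4/5 = 1
!(u -> v) = !1 = 0
(u -> v) <-> !(u -> v) = 1 <-> 0 = 0
((u <-> (v -> u)) -> !(v <-> u)) <-> ((u -> v) <-> !(u -> v)) = 4/5 <-> 0 = 1/5
!((u <-> !u) -> (!u <-> u)) <-> (((u <-> (v -> u)) -> !(v <-> u)) <-> ((u -> v) <-> !(u -> v))) = 0 <-> 1/5 = 4/5

4/5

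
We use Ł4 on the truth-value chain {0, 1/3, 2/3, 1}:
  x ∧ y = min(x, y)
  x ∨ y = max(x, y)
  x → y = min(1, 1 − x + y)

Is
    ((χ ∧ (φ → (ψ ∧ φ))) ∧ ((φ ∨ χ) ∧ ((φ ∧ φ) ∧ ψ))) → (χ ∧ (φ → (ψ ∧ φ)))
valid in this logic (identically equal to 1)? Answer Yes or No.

At φ = 1/3, ψ = 0, χ = 1/3, for instance:
ψ ∧ φ = 0 ∧ 1/3 = 0
φ → (ψ ∧ φ) = 1/3 → 0 = 2/3
χ ∧ (φ → (ψ ∧ φ)) = 1/3 ∧ 2/3 = 1/3
φ ∨ χ = 1/3 ∨ 1/3 = 1/3
φ ∧ φ = 1/3 ∧ 1/3 = 1/3
(φ ∧ φ) ∧ ψ = 1/3 ∧ 0 = 0
(φ ∨ χ) ∧ ((φ ∧ φ) ∧ ψ) = 1/3 ∧ 0 = 0
(χ ∧ (φ → (ψ ∧ φ))) ∧ ((φ ∨ χ) ∧ ((φ ∧ φ) ∧ ψ)) = 1/3 ∧ 0 = 0
((χ ∧ (φ → (ψ ∧ φ))) ∧ ((φ ∨ χ) ∧ ((φ ∧ φ) ∧ ψ))) → (χ ∧ (φ → (ψ ∧ φ))) = 0 → 1/3 = 1
and checking the remaining 63 assignments likewise gives ≥ 1 in every case.

Yes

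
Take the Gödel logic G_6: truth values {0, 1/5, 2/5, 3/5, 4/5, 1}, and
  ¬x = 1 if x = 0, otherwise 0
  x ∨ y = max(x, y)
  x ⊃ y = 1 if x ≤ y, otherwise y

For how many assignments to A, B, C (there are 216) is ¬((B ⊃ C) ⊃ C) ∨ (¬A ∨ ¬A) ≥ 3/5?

value 1: 41 assignments (counts)
value 0: 175 assignments
So 41 of the 216 assignments meet the threshold.

41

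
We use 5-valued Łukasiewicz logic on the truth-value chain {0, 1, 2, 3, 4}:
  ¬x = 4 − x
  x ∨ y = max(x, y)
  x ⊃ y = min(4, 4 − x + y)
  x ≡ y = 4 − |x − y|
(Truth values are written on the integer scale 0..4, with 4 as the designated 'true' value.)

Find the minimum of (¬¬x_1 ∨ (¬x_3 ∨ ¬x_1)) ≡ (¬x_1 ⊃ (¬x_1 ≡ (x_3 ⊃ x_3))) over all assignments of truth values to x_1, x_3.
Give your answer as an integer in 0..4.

Take x_1 = 2, x_3 = 2:
¬x_1 = ¬2 = 2
¬¬x_1 = ¬2 = 2
¬x_3 = ¬2 = 2
¬x_1 = ¬2 = 2
¬x_3 ∨ ¬x_1 = 2 ∨ 2 = 2
¬¬x_1 ∨ (¬x_3 ∨ ¬x_1) = 2 ∨ 2 = 2
¬x_1 = ¬2 = 2
¬x_1 = ¬2 = 2
x_3 ⊃ x_3 = 2 ⊃ 2 = 4
¬x_1 ≡ (x_3 ⊃ x_3) = 2 ≡ 4 = 2
¬x_1 ⊃ (¬x_1 ≡ (x_3 ⊃ x_3)) = 2 ⊃ 2 = 4
(¬¬x_1 ∨ (¬x_3 ∨ ¬x_1)) ≡ (¬x_1 ⊃ (¬x_1 ≡ (x_3 ⊃ x_3))) = 2 ≡ 4 = 2
No assignment yields a value below 2, so this is the minimum.

2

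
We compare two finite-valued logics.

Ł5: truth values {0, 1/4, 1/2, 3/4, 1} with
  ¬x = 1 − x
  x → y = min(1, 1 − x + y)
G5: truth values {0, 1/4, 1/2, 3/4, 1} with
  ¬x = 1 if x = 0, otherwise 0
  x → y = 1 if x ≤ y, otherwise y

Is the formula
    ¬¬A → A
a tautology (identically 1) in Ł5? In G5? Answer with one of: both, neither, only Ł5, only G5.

In Ł5: every assignment gives 1 — tautology.
In G5: at A = 1/4 the value is 1/4 — not a tautology.

only Ł5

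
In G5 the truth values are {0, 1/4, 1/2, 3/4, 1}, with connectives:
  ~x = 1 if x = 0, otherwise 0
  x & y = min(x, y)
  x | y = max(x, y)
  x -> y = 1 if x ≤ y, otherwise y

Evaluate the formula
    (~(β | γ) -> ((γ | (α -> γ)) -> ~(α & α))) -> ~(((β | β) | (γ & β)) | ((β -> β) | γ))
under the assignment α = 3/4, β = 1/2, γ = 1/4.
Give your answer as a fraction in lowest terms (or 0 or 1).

β | γ = 1/2 | 1/4 = 1/2
~(β | γ) = ~1/2 = 0
α -> γ = 3/4 -> 1/4 = 1/4
γ | (α -> γ) = 1/4 | 1/4 = 1/4
α & α = 3/4 & 3/4 = 3/4
~(α & α) = ~3/4 = 0
(γ | (α -> γ)) -> ~(α & α) = 1/4 -> 0 = 0
~(β | γ) -> ((γ | (α -> γ)) -> ~(α & α)) = 0 -> 0 = 1
β | β = 1/2 | 1/2 = 1/2
γ & β = 1/4 & 1/2 = 1/4
(β | β) | (γ & β) = 1/2 | 1/4 = 1/2
β -> β = 1/2 -> 1/2 = 1
(β -> β) | γ = 1 | 1/4 = 1
((β | β) | (γ & β)) | ((β -> β) | γ) = 1/2 | 1 = 1
~(((β | β) | (γ & β)) | ((β -> β) | γ)) = ~1 = 0
(~(β | γ) -> ((γ | (α -> γ)) -> ~(α & α))) -> ~(((β | β) | (γ & β)) | ((β -> β) | γ)) = 1 -> 0 = 0

0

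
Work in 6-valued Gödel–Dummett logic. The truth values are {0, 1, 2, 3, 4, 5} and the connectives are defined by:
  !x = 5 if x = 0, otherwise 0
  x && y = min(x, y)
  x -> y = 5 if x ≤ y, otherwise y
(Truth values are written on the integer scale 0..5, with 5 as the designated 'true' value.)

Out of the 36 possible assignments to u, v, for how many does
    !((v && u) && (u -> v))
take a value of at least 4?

11

value 5: 11 assignments (counts)
value 0: 25 assignments
So 11 of the 36 assignments meet the threshold.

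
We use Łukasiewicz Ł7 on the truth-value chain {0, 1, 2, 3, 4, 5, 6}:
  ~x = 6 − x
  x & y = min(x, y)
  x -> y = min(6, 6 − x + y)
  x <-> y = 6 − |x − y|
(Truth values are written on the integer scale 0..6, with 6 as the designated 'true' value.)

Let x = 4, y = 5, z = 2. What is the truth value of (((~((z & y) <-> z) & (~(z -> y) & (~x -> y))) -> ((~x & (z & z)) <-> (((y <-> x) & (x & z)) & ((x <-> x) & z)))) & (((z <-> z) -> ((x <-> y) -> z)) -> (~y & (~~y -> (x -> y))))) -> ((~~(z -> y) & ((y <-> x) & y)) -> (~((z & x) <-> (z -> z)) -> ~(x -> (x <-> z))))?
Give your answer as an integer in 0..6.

z & y = 2 & 5 = 2
(z & y) <-> z = 2 <-> 2 = 6
~((z & y) <-> z) = ~6 = 0
z -> y = 2 -> 5 = 6
~(z -> y) = ~6 = 0
~x = ~4 = 2
~x -> y = 2 -> 5 = 6
~(z -> y) & (~x -> y) = 0 & 6 = 0
~((z & y) <-> z) & (~(z -> y) & (~x -> y)) = 0 & 0 = 0
~x = ~4 = 2
z & z = 2 & 2 = 2
~x & (z & z) = 2 & 2 = 2
y <-> x = 5 <-> 4 = 5
x & z = 4 & 2 = 2
(y <-> x) & (x & z) = 5 & 2 = 2
x <-> x = 4 <-> 4 = 6
(x <-> x) & z = 6 & 2 = 2
((y <-> x) & (x & z)) & ((x <-> x) & z) = 2 & 2 = 2
(~x & (z & z)) <-> (((y <-> x) & (x & z)) & ((x <-> x) & z)) = 2 <-> 2 = 6
(~((z & y) <-> z) & (~(z -> y) & (~x -> y))) -> ((~x & (z & z)) <-> (((y <-> x) & (x & z)) & ((x <-> x) & z))) = 0 -> 6 = 6
z <-> z = 2 <-> 2 = 6
x <-> y = 4 <-> 5 = 5
(x <-> y) -> z = 5 -> 2 = 3
(z <-> z) -> ((x <-> y) -> z) = 6 -> 3 = 3
~y = ~5 = 1
~y = ~5 = 1
~~y = ~1 = 5
x -> y = 4 -> 5 = 6
~~y -> (x -> y) = 5 -> 6 = 6
~y & (~~y -> (x -> y)) = 1 & 6 = 1
((z <-> z) -> ((x <-> y) -> z)) -> (~y & (~~y -> (x -> y))) = 3 -> 1 = 4
((~((z & y) <-> z) & (~(z -> y) & (~x -> y))) -> ((~x & (z & z)) <-> (((y <-> x) & (x & z)) & ((x <-> x) & z)))) & (((z <-> z) -> ((x <-> y) -> z)) -> (~y & (~~y -> (x -> y)))) = 6 & 4 = 4
z -> y = 2 -> 5 = 6
~(z -> y) = ~6 = 0
~~(z -> y) = ~0 = 6
y <-> x = 5 <-> 4 = 5
(y <-> x) & y = 5 & 5 = 5
~~(z -> y) & ((y <-> x) & y) = 6 & 5 = 5
z & x = 2 & 4 = 2
z -> z = 2 -> 2 = 6
(z & x) <-> (z -> z) = 2 <-> 6 = 2
~((z & x) <-> (z -> z)) = ~2 = 4
x <-> z = 4 <-> 2 = 4
x -> (x <-> z) = 4 -> 4 = 6
~(x -> (x <-> z)) = ~6 = 0
~((z & x) <-> (z -> z)) -> ~(x -> (x <-> z)) = 4 -> 0 = 2
(~~(z -> y) & ((y <-> x) & y)) -> (~((z & x) <-> (z -> z)) -> ~(x -> (x <-> z))) = 5 -> 2 = 3
(((~((z & y) <-> z) & (~(z -> y) & (~x -> y))) -> ((~x & (z & z)) <-> (((y <-> x) & (x & z)) & ((x <-> x) & z)))) & (((z <-> z) -> ((x <-> y) -> z)) -> (~y & (~~y -> (x -> y))))) -> ((~~(z -> y) & ((y <-> x) & y)) -> (~((z & x) <-> (z -> z)) -> ~(x -> (x <-> z)))) = 4 -> 3 = 5

5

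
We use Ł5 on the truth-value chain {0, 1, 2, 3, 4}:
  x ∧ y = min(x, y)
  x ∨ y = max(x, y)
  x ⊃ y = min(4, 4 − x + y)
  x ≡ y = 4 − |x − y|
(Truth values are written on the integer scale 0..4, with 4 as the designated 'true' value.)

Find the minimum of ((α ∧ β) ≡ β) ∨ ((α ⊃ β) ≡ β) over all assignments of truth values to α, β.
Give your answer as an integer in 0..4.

2

Take α = 0, β = 2:
α ∧ β = 0 ∧ 2 = 0
(α ∧ β) ≡ β = 0 ≡ 2 = 2
α ⊃ β = 0 ⊃ 2 = 4
(α ⊃ β) ≡ β = 4 ≡ 2 = 2
((α ∧ β) ≡ β) ∨ ((α ⊃ β) ≡ β) = 2 ∨ 2 = 2
No assignment yields a value below 2, so this is the minimum.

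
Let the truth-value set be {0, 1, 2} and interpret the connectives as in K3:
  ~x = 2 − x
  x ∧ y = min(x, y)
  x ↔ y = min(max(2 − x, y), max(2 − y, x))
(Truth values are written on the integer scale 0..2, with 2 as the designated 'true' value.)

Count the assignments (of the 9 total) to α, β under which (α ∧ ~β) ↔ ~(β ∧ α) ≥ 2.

α = 0, β = 0 ↦ 0  <
α = 0, β = 1 ↦ 0  <
α = 0, β = 2 ↦ 0  <
α = 1, β = 0 ↦ 1  <
α = 1, β = 1 ↦ 1  <
α = 1, β = 2 ↦ 1  <
α = 2, β = 0 ↦ 2  ≥
α = 2, β = 1 ↦ 1  <
α = 2, β = 2 ↦ 2  ≥
So 2 of the 9 assignments meet the threshold.

2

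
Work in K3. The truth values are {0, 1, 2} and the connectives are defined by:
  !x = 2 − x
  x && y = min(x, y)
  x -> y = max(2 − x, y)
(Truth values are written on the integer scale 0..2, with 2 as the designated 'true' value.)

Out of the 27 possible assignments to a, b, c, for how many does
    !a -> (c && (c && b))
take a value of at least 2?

11

value 2: 11 assignments (counts)
value 1: 11 assignments
value 0: 5 assignments
So 11 of the 27 assignments meet the threshold.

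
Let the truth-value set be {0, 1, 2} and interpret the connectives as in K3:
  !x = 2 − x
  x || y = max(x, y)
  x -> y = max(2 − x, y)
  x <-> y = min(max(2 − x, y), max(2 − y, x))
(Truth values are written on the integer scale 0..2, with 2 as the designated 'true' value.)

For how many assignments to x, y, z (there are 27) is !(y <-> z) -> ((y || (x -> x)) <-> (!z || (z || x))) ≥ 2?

18

value 2: 18 assignments (counts)
value 1: 9 assignments
So 18 of the 27 assignments meet the threshold.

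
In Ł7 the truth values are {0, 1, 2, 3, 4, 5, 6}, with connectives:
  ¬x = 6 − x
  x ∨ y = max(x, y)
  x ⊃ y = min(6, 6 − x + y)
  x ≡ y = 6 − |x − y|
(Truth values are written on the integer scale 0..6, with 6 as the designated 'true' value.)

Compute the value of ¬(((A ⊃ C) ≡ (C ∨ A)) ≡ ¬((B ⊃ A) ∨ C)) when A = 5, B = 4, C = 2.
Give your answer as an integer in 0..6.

4

A ⊃ C = 5 ⊃ 2 = 3
C ∨ A = 2 ∨ 5 = 5
(A ⊃ C) ≡ (C ∨ A) = 3 ≡ 5 = 4
B ⊃ A = 4 ⊃ 5 = 6
(B ⊃ A) ∨ C = 6 ∨ 2 = 6
¬((B ⊃ A) ∨ C) = ¬6 = 0
((A ⊃ C) ≡ (C ∨ A)) ≡ ¬((B ⊃ A) ∨ C) = 4 ≡ 0 = 2
¬(((A ⊃ C) ≡ (C ∨ A)) ≡ ¬((B ⊃ A) ∨ C)) = ¬2 = 4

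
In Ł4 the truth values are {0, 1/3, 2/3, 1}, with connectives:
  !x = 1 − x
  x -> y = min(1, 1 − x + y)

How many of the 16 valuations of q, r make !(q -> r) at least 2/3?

3

q = 0, r = 0 ↦ 0  <
q = 0, r = 1/3 ↦ 0  <
q = 0, r = 2/3 ↦ 0  <
q = 0, r = 1 ↦ 0  <
q = 1/3, r = 0 ↦ 1/3  <
q = 1/3, r = 1/3 ↦ 0  <
q = 1/3, r = 2/3 ↦ 0  <
q = 1/3, r = 1 ↦ 0  <
q = 2/3, r = 0 ↦ 2/3  ≥
q = 2/3, r = 1/3 ↦ 1/3  <
q = 2/3, r = 2/3 ↦ 0  <
q = 2/3, r = 1 ↦ 0  <
q = 1, r = 0 ↦ 1  ≥
q = 1, r = 1/3 ↦ 2/3  ≥
q = 1, r = 2/3 ↦ 1/3  <
q = 1, r = 1 ↦ 0  <
So 3 of the 16 assignments meet the threshold.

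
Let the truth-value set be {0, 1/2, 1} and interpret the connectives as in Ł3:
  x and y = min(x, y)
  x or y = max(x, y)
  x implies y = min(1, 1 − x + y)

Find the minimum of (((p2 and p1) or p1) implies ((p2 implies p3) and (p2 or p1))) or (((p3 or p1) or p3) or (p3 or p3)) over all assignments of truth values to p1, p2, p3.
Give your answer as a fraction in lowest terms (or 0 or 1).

1/2

Take p1 = 1/2, p2 = 1, p3 = 0:
p2 and p1 = 1 and 1/2 = 1/2
(p2 and p1) or p1 = 1/2 or 1/2 = 1/2
p2 implies p3 = 1 implies 0 = 0
p2 or p1 = 1 or 1/2 = 1
(p2 implies p3) and (p2 or p1) = 0 and 1 = 0
((p2 and p1) or p1) implies ((p2 implies p3) and (p2 or p1)) = 1/2 implies 0 = 1/2
p3 or p1 = 0 or 1/2 = 1/2
(p3 or p1) or p3 = 1/2 or 0 = 1/2
p3 or p3 = 0 or 0 = 0
((p3 or p1) or p3) or (p3 or p3) = 1/2 or 0 = 1/2
(((p2 and p1) or p1) implies ((p2 implies p3) and (p2 or p1))) or (((p3 or p1) or p3) or (p3 or p3)) = 1/2 or 1/2 = 1/2
No assignment yields a value below 1/2, so this is the minimum.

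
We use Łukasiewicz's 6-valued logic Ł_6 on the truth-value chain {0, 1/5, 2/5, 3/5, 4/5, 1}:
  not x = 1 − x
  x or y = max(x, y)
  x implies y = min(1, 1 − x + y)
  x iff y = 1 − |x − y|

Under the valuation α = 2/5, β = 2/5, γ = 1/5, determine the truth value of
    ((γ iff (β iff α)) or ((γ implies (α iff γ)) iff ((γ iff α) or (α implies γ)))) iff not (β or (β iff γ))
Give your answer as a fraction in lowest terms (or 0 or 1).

β iff α = 2/5 iff 2/5 = 1
γ iff (β iff α) = 1/5 iff 1 = 1/5
α iff γ = 2/5 iff 1/5 = 4/5
γ implies (α iff γ) = 1/5 implies 4/5 = 1
γ iff α = 1/5 iff 2/5 = 4/5
α implies γ = 2/5 implies 1/5 = 4/5
(γ iff α) or (α implies γ) = 4/5 or 4/5 = 4/5
(γ implies (α iff γ)) iff ((γ iff α) or (α implies γ)) = 1 iff 4/5 = 4/5
(γ iff (β iff α)) or ((γ implies (α iff γ)) iff ((γ iff α) or (α implies γ))) = 1/5 or 4/5 = 4/5
β iff γ = 2/5 iff 1/5 = 4/5
β or (β iff γ) = 2/5 or 4/5 = 4/5
not (β or (β iff γ)) = not 4/5 = 1/5
((γ iff (β iff α)) or ((γ implies (α iff γ)) iff ((γ iff α) or (α implies γ)))) iff not (β or (β iff γ)) = 4/5 iff 1/5 = 2/5

2/5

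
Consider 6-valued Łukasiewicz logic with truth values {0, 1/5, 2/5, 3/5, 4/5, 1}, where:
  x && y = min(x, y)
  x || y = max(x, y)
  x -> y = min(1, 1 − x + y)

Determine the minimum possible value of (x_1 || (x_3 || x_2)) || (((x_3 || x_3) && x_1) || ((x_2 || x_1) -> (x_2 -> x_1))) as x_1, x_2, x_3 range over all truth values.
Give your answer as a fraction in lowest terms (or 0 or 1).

Take x_1 = 0, x_2 = 3/5, x_3 = 0:
x_3 || x_2 = 0 || 3/5 = 3/5
x_1 || (x_3 || x_2) = 0 || 3/5 = 3/5
x_3 || x_3 = 0 || 0 = 0
(x_3 || x_3) && x_1 = 0 && 0 = 0
x_2 || x_1 = 3/5 || 0 = 3/5
x_2 -> x_1 = 3/5 -> 0 = 2/5
(x_2 || x_1) -> (x_2 -> x_1) = 3/5 -> 2/5 = 4/5
((x_3 || x_3) && x_1) || ((x_2 || x_1) -> (x_2 -> x_1)) = 0 || 4/5 = 4/5
(x_1 || (x_3 || x_2)) || (((x_3 || x_3) && x_1) || ((x_2 || x_1) -> (x_2 -> x_1))) = 3/5 || 4/5 = 4/5
No assignment yields a value below 4/5, so this is the minimum.

4/5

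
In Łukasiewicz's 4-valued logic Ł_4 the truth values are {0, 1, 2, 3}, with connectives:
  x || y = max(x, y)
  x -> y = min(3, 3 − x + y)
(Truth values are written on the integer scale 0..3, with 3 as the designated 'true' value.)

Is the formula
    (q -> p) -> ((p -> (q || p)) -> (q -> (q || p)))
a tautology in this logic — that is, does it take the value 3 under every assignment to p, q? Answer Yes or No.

Yes

p = 0, q = 0 ↦ 3
p = 0, q = 1 ↦ 3
p = 0, q = 2 ↦ 3
p = 0, q = 3 ↦ 3
p = 1, q = 0 ↦ 3
p = 1, q = 1 ↦ 3
p = 1, q = 2 ↦ 3
p = 1, q = 3 ↦ 3
p = 2, q = 0 ↦ 3
p = 2, q = 1 ↦ 3
p = 2, q = 2 ↦ 3
p = 2, q = 3 ↦ 3
p = 3, q = 0 ↦ 3
p = 3, q = 1 ↦ 3
p = 3, q = 2 ↦ 3
p = 3, q = 3 ↦ 3
Every assignment gives a value ≥ 3.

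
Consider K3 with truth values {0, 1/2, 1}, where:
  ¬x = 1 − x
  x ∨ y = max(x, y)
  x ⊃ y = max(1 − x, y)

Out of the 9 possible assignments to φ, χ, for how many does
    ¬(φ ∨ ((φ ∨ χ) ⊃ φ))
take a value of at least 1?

1

φ = 0, χ = 0 ↦ 0  <
φ = 0, χ = 1/2 ↦ 1/2  <
φ = 0, χ = 1 ↦ 1  ≥
φ = 1/2, χ = 0 ↦ 1/2  <
φ = 1/2, χ = 1/2 ↦ 1/2  <
φ = 1/2, χ = 1 ↦ 1/2  <
φ = 1, χ = 0 ↦ 0  <
φ = 1, χ = 1/2 ↦ 0  <
φ = 1, χ = 1 ↦ 0  <
So 1 of the 9 assignments meets the threshold.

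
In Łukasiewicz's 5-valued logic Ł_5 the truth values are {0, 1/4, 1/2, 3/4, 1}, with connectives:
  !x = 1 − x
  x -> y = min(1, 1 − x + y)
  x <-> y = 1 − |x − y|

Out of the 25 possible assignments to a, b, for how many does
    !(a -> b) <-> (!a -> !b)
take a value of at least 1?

value 1: 2 assignments (counts)
value 3/4: 4 assignments
value 1/2: 6 assignments
value 1/4: 8 assignments
value 0: 5 assignments
So 2 of the 25 assignments meet the threshold.

2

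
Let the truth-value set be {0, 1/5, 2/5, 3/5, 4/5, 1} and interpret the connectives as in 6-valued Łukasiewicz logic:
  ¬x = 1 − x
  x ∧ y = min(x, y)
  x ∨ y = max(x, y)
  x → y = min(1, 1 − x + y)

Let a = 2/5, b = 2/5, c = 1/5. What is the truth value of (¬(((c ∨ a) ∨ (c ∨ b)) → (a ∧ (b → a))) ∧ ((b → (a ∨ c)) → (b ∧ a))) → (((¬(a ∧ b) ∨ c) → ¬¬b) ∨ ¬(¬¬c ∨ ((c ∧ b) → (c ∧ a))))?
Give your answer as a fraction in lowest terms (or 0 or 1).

c ∨ a = 1/5 ∨ 2/5 = 2/5
c ∨ b = 1/5 ∨ 2/5 = 2/5
(c ∨ a) ∨ (c ∨ b) = 2/5 ∨ 2/5 = 2/5
b → a = 2/5 → 2/5 = 1
a ∧ (b → a) = 2/5 ∧ 1 = 2/5
((c ∨ a) ∨ (c ∨ b)) → (a ∧ (b → a)) = 2/5 → 2/5 = 1
¬(((c ∨ a) ∨ (c ∨ b)) → (a ∧ (b → a))) = ¬1 = 0
a ∨ c = 2/5 ∨ 1/5 = 2/5
b → (a ∨ c) = 2/5 → 2/5 = 1
b ∧ a = 2/5 ∧ 2/5 = 2/5
(b → (a ∨ c)) → (b ∧ a) = 1 → 2/5 = 2/5
¬(((c ∨ a) ∨ (c ∨ b)) → (a ∧ (b → a))) ∧ ((b → (a ∨ c)) → (b ∧ a)) = 0 ∧ 2/5 = 0
a ∧ b = 2/5 ∧ 2/5 = 2/5
¬(a ∧ b) = ¬2/5 = 3/5
¬(a ∧ b) ∨ c = 3/5 ∨ 1/5 = 3/5
¬b = ¬2/5 = 3/5
¬¬b = ¬3/5 = 2/5
(¬(a ∧ b) ∨ c) → ¬¬b = 3/5 → 2/5 = 4/5
¬c = ¬1/5 = 4/5
¬¬c = ¬4/5 = 1/5
c ∧ b = 1/5 ∧ 2/5 = 1/5
c ∧ a = 1/5 ∧ 2/5 = 1/5
(c ∧ b) → (c ∧ a) = 1/5 → 1/5 = 1
¬¬c ∨ ((c ∧ b) → (c ∧ a)) = 1/5 ∨ 1 = 1
¬(¬¬c ∨ ((c ∧ b) → (c ∧ a))) = ¬1 = 0
((¬(a ∧ b) ∨ c) → ¬¬b) ∨ ¬(¬¬c ∨ ((c ∧ b) → (c ∧ a))) = 4/5 ∨ 0 = 4/5
(¬(((c ∨ a) ∨ (c ∨ b)) → (a ∧ (b → a))) ∧ ((b → (a ∨ c)) → (b ∧ a))) → (((¬(a ∧ b) ∨ c) → ¬¬b) ∨ ¬(¬¬c ∨ ((c ∧ b) → (c ∧ a)))) = 0 → 4/5 = 1

1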